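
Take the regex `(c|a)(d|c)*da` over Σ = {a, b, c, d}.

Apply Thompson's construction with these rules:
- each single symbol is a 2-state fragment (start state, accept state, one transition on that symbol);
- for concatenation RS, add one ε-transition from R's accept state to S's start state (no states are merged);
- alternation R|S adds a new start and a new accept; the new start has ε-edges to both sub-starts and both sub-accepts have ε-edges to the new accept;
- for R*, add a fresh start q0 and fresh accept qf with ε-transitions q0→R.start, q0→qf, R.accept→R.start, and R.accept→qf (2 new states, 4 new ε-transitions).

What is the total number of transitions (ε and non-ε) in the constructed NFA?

21

Building bottom-up:
Each of the 6 symbol leaves contributes 1 transition (1 symbol, 0 ε).
  c|a → 6 transitions (2 symbol, 4 ε)
  d|c → 6 transitions (2 symbol, 4 ε)
  (d|c)* → 10 transitions (2 symbol, 8 ε)
  (c|a)(d|c)*da → 21 transitions (6 symbol, 15 ε)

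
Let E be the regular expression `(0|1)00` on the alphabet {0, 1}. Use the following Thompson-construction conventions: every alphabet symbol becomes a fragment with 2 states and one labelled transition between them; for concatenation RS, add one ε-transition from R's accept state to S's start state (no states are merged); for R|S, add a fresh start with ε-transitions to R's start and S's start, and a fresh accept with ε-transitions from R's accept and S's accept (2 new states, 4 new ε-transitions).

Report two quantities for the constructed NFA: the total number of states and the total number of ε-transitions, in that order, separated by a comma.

Building bottom-up:
Each of the 4 symbol leaves contributes 2 states and 0 ε-transitions.
  0|1 = 6 states, 4 ε-transitions
  (0|1)00 = 10 states, 6 ε-transitions

10, 6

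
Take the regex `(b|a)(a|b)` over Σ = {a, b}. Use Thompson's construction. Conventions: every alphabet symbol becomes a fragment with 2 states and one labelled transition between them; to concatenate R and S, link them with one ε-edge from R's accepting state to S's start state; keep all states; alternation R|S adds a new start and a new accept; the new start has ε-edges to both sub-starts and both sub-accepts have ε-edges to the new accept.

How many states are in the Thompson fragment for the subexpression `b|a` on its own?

Fragment for `b|a`:
Each of the 2 symbol leaves contributes a 2-state fragment.
  b|a : 6 states

6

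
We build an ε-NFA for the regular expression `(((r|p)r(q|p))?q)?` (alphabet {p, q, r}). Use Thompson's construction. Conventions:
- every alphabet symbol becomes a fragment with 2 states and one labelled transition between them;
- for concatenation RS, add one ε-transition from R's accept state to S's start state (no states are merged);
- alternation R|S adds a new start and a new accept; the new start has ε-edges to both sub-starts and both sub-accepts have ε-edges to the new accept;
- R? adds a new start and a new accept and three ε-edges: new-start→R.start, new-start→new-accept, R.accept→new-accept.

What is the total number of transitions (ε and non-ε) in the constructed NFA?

Building bottom-up:
Each of the 6 symbol leaves contributes 1 transition (1 symbol, 0 ε).
  r|p : 6 transitions (2 symbol, 4 ε)
  q|p : 6 transitions (2 symbol, 4 ε)
  (r|p)r(q|p) : 15 transitions (5 symbol, 10 ε)
  ((r|p)r(q|p))? : 18 transitions (5 symbol, 13 ε)
  ((r|p)r(q|p))?q : 20 transitions (6 symbol, 14 ε)
  (((r|p)r(q|p))?q)? : 23 transitions (6 symbol, 17 ε)

23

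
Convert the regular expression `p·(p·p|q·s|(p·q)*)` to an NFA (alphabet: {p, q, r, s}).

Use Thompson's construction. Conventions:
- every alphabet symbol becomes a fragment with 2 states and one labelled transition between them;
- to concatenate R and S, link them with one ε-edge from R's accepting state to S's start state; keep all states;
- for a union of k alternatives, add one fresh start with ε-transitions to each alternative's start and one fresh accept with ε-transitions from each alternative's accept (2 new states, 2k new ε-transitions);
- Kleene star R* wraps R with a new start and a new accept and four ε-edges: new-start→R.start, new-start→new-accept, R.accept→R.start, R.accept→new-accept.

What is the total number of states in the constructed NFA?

18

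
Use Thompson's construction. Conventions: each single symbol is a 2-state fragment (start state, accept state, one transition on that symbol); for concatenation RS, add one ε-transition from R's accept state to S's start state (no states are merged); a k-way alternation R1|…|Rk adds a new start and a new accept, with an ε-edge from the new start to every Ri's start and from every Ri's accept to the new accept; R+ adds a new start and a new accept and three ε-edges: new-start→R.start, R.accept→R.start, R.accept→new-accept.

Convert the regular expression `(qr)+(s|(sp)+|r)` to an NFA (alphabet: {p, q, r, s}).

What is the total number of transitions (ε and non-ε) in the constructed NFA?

21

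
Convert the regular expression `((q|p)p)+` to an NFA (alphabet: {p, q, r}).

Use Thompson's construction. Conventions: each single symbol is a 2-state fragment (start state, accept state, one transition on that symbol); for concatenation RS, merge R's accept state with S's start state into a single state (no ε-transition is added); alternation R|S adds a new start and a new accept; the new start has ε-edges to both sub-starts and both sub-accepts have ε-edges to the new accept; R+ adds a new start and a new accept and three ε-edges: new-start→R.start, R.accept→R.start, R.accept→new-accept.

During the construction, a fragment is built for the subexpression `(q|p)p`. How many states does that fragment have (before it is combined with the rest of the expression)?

7

Fragment for `(q|p)p`:
Each of the 3 symbol leaves contributes a 2-state fragment.
  q|p → 6 states
  (q|p)p → 7 states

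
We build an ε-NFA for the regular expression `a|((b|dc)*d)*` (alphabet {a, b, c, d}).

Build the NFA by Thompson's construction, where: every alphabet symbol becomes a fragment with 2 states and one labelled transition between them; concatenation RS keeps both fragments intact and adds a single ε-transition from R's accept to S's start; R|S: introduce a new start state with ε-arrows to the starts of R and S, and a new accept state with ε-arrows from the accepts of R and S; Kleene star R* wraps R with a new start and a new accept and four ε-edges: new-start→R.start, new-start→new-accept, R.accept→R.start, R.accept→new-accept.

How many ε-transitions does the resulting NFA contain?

Bottom-up over the parse tree:
Each of the 5 symbol leaves contributes 0 ε-transitions.
  dc — 1 ε-transition
  b|dc — 5 ε-transitions
  (b|dc)* — 9 ε-transitions
  (b|dc)*d — 10 ε-transitions
  ((b|dc)*d)* — 14 ε-transitions
  a|((b|dc)*d)* — 18 ε-transitions

18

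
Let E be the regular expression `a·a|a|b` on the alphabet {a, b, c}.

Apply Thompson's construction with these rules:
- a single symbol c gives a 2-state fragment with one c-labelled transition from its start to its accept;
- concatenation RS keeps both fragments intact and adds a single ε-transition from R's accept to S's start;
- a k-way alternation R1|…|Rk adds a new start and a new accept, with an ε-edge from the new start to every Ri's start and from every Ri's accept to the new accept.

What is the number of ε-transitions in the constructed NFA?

7

Building bottom-up:
Each of the 4 symbol leaves contributes 0 ε-transitions.
  a·a : 1 ε-transition
  a·a|a|b : 7 ε-transitions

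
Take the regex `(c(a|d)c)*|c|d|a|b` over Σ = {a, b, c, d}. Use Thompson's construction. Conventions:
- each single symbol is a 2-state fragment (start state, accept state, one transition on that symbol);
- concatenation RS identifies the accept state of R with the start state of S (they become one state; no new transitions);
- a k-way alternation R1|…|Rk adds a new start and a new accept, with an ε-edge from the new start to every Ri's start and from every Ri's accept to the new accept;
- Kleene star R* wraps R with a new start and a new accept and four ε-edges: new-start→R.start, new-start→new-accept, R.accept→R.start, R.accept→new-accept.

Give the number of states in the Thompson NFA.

20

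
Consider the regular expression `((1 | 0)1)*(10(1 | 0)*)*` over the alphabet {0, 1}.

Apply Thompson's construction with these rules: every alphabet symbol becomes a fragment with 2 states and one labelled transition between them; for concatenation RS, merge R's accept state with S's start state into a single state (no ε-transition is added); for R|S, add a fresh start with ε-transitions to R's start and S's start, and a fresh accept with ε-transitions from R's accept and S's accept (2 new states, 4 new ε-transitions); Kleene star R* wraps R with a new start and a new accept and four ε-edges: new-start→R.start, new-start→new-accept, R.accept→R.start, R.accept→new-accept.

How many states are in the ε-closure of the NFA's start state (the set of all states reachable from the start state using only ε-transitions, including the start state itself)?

Compute the ε-closure size of each fragment's start state recursively; a symbol fragment's start has no outgoing ε-edge, so its closure is just itself (size 1).
  1 | 0 : C = 1 + 1 + 1 = 3 (the new accept is not ε-reachable since no branch accepts ε)
  (1 | 0)1 : C equals the left operand's closure size = 3 (its accept is not ε-reachable, so the closure stops there)
  ((1 | 0)1)* : C = 1 (new start) + 3 (body) + 1 (new accept) = 5
  1 | 0 : C = 1 + 1 + 1 = 3 (the new accept is not ε-reachable since no branch accepts ε)
  (1 | 0)* : C = 1 (new start) + 3 (body) + 1 (new accept) = 5
  10(1 | 0)* : same as the first factor's closure: C = 1
  (10(1 | 0)*)* : new start has ε-edges to the inner start and to the new accept, so C = 2 + 1 = 3
  ((1 | 0)1)*(10(1 | 0)*)* : C = 5 + (3−1) = 7 (closure spills across the concat boundary because the left factor accepts ε)

7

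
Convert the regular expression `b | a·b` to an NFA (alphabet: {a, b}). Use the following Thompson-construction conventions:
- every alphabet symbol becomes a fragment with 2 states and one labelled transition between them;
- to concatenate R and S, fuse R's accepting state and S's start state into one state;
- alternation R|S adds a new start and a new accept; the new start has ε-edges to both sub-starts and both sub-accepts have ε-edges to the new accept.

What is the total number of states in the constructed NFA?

Bottom-up over the parse tree:
Each of the 3 symbol leaves contributes a 2-state fragment.
  a·b = 3 states
  b | a·b = 7 states

7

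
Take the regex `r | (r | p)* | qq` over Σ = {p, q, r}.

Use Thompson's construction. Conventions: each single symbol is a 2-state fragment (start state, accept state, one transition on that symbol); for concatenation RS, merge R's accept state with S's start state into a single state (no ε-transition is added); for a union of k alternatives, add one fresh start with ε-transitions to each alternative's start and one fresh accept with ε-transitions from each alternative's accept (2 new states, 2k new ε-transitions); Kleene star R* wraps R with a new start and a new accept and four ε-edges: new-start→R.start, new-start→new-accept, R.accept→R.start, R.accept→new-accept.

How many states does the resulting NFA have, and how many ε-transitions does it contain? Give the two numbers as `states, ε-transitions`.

15, 14

By structural recursion:
Each of the 5 symbol leaves contributes 2 states and 0 ε-transitions.
  r | p = 6 states, 4 ε-transitions
  (r | p)* = 8 states, 8 ε-transitions
  qq = 3 states, 0 ε-transitions
  r | (r | p)* | qq = 15 states, 14 ε-transitions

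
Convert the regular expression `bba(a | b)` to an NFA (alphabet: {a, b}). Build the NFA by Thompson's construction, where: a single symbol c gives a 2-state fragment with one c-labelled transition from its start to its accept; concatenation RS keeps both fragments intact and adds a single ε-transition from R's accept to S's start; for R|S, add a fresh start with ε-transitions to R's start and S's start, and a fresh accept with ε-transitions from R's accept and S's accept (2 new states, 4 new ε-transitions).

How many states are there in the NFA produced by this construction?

12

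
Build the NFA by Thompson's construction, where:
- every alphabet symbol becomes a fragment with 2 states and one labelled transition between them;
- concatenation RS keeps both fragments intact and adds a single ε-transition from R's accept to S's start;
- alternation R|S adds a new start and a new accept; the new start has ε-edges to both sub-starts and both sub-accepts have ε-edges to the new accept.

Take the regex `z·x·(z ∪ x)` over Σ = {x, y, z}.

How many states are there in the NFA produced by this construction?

10

By structural recursion:
Each of the 4 symbol leaves contributes a 2-state fragment.
  z ∪ x → 6 states
  z·x·(z ∪ x) → 10 states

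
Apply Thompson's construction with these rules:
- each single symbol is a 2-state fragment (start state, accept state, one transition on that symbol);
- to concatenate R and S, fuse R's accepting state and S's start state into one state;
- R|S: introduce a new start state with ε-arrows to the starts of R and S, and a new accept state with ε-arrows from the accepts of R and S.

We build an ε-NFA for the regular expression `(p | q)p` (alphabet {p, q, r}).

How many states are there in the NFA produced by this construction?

7

Bottom-up over the parse tree:
Each of the 3 symbol leaves contributes a 2-state fragment.
  p | q : 6 states
  (p | q)p : 7 states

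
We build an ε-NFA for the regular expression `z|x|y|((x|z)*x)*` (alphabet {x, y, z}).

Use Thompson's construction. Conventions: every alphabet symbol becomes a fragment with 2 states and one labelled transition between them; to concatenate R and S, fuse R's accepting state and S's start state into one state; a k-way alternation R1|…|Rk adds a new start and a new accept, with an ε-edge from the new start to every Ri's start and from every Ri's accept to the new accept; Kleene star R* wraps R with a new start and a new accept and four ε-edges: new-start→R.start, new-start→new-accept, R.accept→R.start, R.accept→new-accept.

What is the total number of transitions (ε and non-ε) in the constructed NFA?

26

Bottom-up over the parse tree:
Each of the 6 symbol leaves contributes 1 transition (1 symbol, 0 ε).
  x|z → 6 transitions (2 symbol, 4 ε)
  (x|z)* → 10 transitions (2 symbol, 8 ε)
  (x|z)*x → 11 transitions (3 symbol, 8 ε)
  ((x|z)*x)* → 15 transitions (3 symbol, 12 ε)
  z|x|y|((x|z)*x)* → 26 transitions (6 symbol, 20 ε)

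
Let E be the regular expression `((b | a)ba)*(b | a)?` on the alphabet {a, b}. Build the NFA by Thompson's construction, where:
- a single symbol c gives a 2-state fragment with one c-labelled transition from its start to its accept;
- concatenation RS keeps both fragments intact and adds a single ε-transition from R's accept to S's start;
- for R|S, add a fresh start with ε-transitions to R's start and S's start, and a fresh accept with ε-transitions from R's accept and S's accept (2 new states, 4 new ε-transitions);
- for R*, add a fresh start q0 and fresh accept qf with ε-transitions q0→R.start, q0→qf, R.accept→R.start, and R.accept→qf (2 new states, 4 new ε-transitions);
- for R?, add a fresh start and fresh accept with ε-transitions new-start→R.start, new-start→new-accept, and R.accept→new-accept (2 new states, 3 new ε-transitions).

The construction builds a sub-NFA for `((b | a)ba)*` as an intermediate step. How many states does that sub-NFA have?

Fragment for `((b | a)ba)*`:
Each of the 4 symbol leaves contributes a 2-state fragment.
  b | a = 6 states
  (b | a)ba = 10 states
  ((b | a)ba)* = 12 states

12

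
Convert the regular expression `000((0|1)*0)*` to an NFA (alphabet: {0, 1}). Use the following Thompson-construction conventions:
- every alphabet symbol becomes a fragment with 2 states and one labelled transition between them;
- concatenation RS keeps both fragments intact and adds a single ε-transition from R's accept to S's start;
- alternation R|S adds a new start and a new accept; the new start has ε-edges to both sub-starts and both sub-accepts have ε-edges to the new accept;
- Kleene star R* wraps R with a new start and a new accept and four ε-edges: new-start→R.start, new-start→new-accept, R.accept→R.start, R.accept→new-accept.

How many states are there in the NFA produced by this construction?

By structural recursion:
Each of the 6 symbol leaves contributes a 2-state fragment.
  0|1 : 6 states
  (0|1)* : 8 states
  (0|1)*0 : 10 states
  ((0|1)*0)* : 12 states
  000((0|1)*0)* : 18 states

18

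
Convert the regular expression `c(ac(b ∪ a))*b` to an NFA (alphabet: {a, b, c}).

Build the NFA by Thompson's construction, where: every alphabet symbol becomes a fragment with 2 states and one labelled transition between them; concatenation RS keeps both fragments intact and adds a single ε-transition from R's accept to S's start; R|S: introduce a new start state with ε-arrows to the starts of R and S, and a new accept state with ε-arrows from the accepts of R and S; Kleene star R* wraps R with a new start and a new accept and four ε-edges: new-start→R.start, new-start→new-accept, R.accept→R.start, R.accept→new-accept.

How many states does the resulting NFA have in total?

16

Recursing over subexpressions:
Each of the 6 symbol leaves contributes a 2-state fragment.
  b ∪ a : 6 states
  ac(b ∪ a) : 10 states
  (ac(b ∪ a))* : 12 states
  c(ac(b ∪ a))*b : 16 states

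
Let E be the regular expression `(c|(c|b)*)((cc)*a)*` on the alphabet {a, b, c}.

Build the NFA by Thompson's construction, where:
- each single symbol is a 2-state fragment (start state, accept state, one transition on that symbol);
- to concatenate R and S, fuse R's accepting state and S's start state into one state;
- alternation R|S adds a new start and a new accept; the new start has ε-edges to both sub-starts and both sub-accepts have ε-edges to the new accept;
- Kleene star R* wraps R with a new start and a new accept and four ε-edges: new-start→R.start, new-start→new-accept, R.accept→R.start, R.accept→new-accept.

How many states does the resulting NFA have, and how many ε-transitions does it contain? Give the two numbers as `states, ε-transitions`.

Bottom-up over the parse tree:
Each of the 6 symbol leaves contributes 2 states and 0 ε-transitions.
  c|b → 6 states, 4 ε-transitions
  (c|b)* → 8 states, 8 ε-transitions
  c|(c|b)* → 12 states, 12 ε-transitions
  cc → 3 states, 0 ε-transitions
  (cc)* → 5 states, 4 ε-transitions
  (cc)*a → 6 states, 4 ε-transitions
  ((cc)*a)* → 8 states, 8 ε-transitions
  (c|(c|b)*)((cc)*a)* → 19 states, 20 ε-transitions

19, 20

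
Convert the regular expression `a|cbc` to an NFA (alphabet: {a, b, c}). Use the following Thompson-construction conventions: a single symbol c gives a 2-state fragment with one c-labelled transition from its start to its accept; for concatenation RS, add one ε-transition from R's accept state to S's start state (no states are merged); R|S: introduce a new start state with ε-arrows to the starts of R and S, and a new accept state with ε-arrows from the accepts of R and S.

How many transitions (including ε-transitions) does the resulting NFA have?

Recursing over subexpressions:
Each of the 4 symbol leaves contributes 1 transition (1 symbol, 0 ε).
  cbc = 5 transitions (3 symbol, 2 ε)
  a|cbc = 10 transitions (4 symbol, 6 ε)

10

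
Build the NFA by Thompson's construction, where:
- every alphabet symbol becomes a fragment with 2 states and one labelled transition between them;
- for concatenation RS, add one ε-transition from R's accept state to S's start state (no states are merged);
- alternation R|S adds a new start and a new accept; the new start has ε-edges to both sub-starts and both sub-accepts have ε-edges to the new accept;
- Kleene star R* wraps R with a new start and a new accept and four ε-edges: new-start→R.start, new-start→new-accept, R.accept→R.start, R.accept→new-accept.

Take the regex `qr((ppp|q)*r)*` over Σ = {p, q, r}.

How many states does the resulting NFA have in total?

20

Recursing over subexpressions:
Each of the 7 symbol leaves contributes a 2-state fragment.
  ppp : 6 states
  ppp|q : 10 states
  (ppp|q)* : 12 states
  (ppp|q)*r : 14 states
  ((ppp|q)*r)* : 16 states
  qr((ppp|q)*r)* : 20 states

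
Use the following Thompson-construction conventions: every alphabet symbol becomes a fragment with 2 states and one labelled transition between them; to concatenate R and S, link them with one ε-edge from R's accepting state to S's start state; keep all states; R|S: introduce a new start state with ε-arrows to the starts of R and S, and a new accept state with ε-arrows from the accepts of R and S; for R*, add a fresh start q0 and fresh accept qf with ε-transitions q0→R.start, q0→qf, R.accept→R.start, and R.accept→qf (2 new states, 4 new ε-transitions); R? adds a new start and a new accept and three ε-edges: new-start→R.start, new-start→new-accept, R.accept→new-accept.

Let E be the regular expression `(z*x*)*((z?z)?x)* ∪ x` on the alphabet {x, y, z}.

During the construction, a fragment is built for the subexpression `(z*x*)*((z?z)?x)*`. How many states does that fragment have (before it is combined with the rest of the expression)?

22

Fragment for `(z*x*)*((z?z)?x)*`:
Each of the 5 symbol leaves contributes a 2-state fragment.
  z* : 4 states
  x* : 4 states
  z*x* : 8 states
  (z*x*)* : 10 states
  z? : 4 states
  z?z : 6 states
  (z?z)? : 8 states
  (z?z)?x : 10 states
  ((z?z)?x)* : 12 states
  (z*x*)*((z?z)?x)* : 22 states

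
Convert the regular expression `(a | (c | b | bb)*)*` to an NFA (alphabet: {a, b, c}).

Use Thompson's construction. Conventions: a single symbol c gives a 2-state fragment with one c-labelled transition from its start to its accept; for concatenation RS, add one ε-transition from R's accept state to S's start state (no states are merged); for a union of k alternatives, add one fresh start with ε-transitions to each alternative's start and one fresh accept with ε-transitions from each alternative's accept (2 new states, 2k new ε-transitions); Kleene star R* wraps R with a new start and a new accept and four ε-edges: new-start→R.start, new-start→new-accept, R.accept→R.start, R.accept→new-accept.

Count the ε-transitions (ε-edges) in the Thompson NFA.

By structural recursion:
Each of the 5 symbol leaves contributes 0 ε-transitions.
  bb → 1 ε-transition
  c | b | bb → 7 ε-transitions
  (c | b | bb)* → 11 ε-transitions
  a | (c | b | bb)* → 15 ε-transitions
  (a | (c | b | bb)*)* → 19 ε-transitions

19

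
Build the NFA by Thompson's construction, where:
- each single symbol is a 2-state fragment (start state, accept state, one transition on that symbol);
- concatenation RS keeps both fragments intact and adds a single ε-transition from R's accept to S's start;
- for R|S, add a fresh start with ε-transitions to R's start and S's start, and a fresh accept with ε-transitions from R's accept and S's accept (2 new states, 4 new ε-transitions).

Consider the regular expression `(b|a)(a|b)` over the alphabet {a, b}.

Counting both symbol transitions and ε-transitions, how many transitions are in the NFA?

13

Building bottom-up:
Each of the 4 symbol leaves contributes 1 transition (1 symbol, 0 ε).
  b|a — 6 transitions (2 symbol, 4 ε)
  a|b — 6 transitions (2 symbol, 4 ε)
  (b|a)(a|b) — 13 transitions (4 symbol, 9 ε)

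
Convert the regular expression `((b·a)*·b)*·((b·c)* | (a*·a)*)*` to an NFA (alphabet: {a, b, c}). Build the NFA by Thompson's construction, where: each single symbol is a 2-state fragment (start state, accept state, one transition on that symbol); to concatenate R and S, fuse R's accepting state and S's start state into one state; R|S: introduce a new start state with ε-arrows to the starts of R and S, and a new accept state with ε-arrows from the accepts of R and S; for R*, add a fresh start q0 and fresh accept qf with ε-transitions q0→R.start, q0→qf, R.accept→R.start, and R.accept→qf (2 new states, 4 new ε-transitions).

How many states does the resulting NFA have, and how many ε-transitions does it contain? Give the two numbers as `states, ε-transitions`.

By structural recursion:
Each of the 7 symbol leaves contributes 2 states and 0 ε-transitions.
  b·a : 3 states, 0 ε-transitions
  (b·a)* : 5 states, 4 ε-transitions
  (b·a)*·b : 6 states, 4 ε-transitions
  ((b·a)*·b)* : 8 states, 8 ε-transitions
  b·c : 3 states, 0 ε-transitions
  (b·c)* : 5 states, 4 ε-transitions
  a* : 4 states, 4 ε-transitions
  a*·a : 5 states, 4 ε-transitions
  (a*·a)* : 7 states, 8 ε-transitions
  (b·c)* | (a*·a)* : 14 states, 16 ε-transitions
  ((b·c)* | (a*·a)*)* : 16 states, 20 ε-transitions
  ((b·a)*·b)*·((b·c)* | (a*·a)*)* : 23 states, 28 ε-transitions

23, 28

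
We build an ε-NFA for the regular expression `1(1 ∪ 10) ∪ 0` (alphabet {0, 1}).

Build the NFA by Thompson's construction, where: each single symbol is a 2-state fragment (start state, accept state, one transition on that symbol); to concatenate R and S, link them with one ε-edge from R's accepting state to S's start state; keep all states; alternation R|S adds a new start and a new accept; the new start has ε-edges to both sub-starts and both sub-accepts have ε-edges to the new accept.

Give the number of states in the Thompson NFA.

14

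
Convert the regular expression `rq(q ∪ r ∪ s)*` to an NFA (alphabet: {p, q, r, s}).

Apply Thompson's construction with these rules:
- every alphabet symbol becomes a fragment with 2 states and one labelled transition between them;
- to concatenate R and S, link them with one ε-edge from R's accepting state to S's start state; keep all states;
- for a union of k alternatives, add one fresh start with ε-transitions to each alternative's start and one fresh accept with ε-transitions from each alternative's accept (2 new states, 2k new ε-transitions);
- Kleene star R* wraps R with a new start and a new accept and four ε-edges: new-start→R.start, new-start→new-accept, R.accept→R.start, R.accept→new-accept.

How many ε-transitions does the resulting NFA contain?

Per subexpression:
Each of the 5 symbol leaves contributes 0 ε-transitions.
  q ∪ r ∪ s → 6 ε-transitions
  (q ∪ r ∪ s)* → 10 ε-transitions
  rq(q ∪ r ∪ s)* → 12 ε-transitions

12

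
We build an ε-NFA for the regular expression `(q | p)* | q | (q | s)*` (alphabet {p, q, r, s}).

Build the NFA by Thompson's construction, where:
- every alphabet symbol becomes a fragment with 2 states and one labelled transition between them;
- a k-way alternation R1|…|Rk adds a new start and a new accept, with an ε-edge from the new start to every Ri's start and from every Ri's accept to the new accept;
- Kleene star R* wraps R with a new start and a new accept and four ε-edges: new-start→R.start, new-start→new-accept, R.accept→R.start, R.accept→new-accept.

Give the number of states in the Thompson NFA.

20

Per subexpression:
Each of the 5 symbol leaves contributes a 2-state fragment.
  q | p = 6 states
  (q | p)* = 8 states
  q | s = 6 states
  (q | s)* = 8 states
  (q | p)* | q | (q | s)* = 20 states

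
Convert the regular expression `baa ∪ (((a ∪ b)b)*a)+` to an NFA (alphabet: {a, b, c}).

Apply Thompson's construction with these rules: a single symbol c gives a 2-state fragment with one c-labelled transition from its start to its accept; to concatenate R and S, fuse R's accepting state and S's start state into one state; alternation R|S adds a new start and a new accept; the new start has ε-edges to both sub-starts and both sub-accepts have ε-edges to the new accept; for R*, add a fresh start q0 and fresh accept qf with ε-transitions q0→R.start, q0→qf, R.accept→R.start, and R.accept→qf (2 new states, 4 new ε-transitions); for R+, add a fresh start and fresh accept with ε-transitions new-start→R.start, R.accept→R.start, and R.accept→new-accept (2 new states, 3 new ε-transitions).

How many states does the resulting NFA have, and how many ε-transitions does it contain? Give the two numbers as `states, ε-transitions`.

Per subexpression:
Each of the 7 symbol leaves contributes 2 states and 0 ε-transitions.
  baa : 4 states, 0 ε-transitions
  a ∪ b : 6 states, 4 ε-transitions
  (a ∪ b)b : 7 states, 4 ε-transitions
  ((a ∪ b)b)* : 9 states, 8 ε-transitions
  ((a ∪ b)b)*a : 10 states, 8 ε-transitions
  (((a ∪ b)b)*a)+ : 12 states, 11 ε-transitions
  baa ∪ (((a ∪ b)b)*a)+ : 18 states, 15 ε-transitions

18, 15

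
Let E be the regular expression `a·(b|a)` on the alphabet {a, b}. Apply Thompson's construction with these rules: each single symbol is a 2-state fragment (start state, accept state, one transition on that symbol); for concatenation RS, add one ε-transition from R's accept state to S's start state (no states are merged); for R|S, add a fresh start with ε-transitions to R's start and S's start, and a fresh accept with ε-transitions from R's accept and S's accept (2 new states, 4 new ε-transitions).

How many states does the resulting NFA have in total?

By structural recursion:
Each of the 3 symbol leaves contributes a 2-state fragment.
  b|a = 6 states
  a·(b|a) = 8 states

8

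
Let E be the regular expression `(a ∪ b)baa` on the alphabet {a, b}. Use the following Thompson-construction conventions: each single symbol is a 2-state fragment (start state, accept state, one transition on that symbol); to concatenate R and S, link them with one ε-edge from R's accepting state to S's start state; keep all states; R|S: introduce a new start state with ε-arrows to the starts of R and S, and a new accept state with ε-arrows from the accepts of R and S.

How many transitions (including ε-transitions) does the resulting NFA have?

By structural recursion:
Each of the 5 symbol leaves contributes 1 transition (1 symbol, 0 ε).
  a ∪ b = 6 transitions (2 symbol, 4 ε)
  (a ∪ b)baa = 12 transitions (5 symbol, 7 ε)

12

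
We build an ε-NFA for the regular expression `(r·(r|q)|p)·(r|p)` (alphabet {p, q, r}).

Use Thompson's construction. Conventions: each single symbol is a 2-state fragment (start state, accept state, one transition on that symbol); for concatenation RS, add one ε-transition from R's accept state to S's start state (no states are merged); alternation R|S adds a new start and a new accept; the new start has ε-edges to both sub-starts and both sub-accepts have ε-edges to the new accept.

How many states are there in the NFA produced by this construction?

18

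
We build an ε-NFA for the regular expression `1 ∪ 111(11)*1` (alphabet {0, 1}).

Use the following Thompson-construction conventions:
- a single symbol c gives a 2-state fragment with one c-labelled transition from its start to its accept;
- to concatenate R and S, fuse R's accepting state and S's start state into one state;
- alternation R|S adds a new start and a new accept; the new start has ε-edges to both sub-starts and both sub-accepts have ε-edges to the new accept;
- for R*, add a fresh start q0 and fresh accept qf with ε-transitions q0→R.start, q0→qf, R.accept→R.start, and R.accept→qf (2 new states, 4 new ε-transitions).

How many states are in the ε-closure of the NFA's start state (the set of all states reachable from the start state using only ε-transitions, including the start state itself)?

3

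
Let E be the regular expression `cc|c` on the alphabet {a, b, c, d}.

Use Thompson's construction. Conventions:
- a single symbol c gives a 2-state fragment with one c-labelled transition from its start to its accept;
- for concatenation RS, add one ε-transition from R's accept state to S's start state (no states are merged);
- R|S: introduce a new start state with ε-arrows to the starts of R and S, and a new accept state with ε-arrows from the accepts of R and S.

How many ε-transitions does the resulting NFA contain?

5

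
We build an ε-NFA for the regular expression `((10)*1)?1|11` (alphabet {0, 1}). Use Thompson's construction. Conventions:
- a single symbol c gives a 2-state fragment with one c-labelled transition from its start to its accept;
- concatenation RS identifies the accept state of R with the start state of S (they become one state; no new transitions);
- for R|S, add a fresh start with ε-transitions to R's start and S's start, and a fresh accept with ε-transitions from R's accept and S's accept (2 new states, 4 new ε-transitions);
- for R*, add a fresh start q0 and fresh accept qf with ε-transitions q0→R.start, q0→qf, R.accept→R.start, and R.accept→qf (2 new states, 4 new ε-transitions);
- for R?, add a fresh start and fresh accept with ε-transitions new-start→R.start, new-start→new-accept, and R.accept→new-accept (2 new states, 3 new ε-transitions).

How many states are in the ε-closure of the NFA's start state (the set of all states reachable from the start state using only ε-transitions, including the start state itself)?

Compute the ε-closure size of each fragment's start state recursively; a symbol fragment's start has no outgoing ε-edge, so its closure is just itself (size 1).
  10 : C equals the left operand's closure size = 1 (its accept is not ε-reachable, so the closure stops there)
  (10)* : the star's fresh start ε-reaches both the body's start and the fresh accept: C = 2 + 1 = 3
  (10)*1 : C = 3 + (1−1) = 3 (closure spills across the concat boundary because the left factor accepts ε)
  ((10)*1)? : new start has ε-edges to the inner start and to the new accept, so C = 2 + 3 = 5
  ((10)*1)?1 : C = 5 + (1−1) = 5 (closure spills across the concat boundary because the left factor accepts ε)
  11 : C equals the left operand's closure size = 1 (its accept is not ε-reachable, so the closure stops there)
  ((10)*1)?1|11 : C = 1 + 5 + 1 = 7 (the new accept is not ε-reachable since no branch accepts ε)

7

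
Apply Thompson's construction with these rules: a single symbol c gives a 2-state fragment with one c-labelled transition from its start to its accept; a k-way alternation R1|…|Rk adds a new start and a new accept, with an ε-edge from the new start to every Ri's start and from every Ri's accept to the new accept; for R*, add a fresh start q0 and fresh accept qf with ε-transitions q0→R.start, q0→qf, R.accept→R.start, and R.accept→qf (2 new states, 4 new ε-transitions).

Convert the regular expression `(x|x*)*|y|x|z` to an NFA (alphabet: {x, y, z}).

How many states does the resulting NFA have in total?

18

Recursing over subexpressions:
Each of the 5 symbol leaves contributes a 2-state fragment.
  x* = 4 states
  x|x* = 8 states
  (x|x*)* = 10 states
  (x|x*)*|y|x|z = 18 states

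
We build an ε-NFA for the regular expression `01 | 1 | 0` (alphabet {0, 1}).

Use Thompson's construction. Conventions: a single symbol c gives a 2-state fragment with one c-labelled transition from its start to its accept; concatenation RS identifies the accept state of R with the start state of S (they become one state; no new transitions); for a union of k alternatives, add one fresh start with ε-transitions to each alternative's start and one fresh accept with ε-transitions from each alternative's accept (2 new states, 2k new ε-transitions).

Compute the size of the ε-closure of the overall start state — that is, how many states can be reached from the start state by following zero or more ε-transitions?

Let C(F) = |ε-closure(F.start)| within fragment F, and note whether F accepts ε. Symbol fragments have C = 1 and do not accept ε. Then:
  01 : same as the first factor's closure: |closure| = 1
  01 | 1 | 0 : |closure| = 1 + 1 + 1 + 1 = 4 (the new accept is not ε-reachable since no branch accepts ε)

4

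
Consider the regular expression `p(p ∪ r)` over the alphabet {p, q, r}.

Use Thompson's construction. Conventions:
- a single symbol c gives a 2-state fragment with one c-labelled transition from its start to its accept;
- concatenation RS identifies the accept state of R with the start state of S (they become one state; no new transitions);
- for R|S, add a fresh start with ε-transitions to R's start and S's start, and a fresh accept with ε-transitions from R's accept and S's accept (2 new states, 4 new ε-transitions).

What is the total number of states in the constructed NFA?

7

By structural recursion:
Each of the 3 symbol leaves contributes a 2-state fragment.
  p ∪ r — 6 states
  p(p ∪ r) — 7 states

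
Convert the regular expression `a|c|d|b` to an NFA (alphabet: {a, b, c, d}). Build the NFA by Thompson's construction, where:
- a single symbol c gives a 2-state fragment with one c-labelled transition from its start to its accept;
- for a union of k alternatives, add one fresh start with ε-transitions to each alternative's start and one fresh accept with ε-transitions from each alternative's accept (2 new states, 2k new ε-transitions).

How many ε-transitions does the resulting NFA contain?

By structural recursion:
Each of the 4 symbol leaves contributes 0 ε-transitions.
  a|c|d|b : 8 ε-transitions

8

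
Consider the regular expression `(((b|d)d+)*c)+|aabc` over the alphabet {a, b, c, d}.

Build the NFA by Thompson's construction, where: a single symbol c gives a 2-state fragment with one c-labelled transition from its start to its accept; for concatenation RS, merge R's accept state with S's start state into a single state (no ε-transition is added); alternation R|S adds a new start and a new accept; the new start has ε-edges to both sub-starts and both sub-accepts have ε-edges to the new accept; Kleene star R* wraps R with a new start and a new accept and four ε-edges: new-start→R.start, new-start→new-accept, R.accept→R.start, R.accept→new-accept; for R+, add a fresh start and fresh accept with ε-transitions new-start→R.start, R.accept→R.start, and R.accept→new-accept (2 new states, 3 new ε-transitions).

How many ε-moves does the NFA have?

18

Recursing over subexpressions:
Each of the 8 symbol leaves contributes 0 ε-transitions.
  b|d : 4 ε-transitions
  d+ : 3 ε-transitions
  (b|d)d+ : 7 ε-transitions
  ((b|d)d+)* : 11 ε-transitions
  ((b|d)d+)*c : 11 ε-transitions
  (((b|d)d+)*c)+ : 14 ε-transitions
  aabc : 0 ε-transitions
  (((b|d)d+)*c)+|aabc : 18 ε-transitions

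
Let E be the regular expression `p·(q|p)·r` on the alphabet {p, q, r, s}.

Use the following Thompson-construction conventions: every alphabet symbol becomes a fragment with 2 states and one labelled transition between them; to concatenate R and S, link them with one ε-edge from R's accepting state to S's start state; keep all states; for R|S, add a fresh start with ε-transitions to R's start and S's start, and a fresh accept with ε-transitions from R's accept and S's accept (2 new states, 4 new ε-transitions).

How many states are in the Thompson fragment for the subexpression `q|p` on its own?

Fragment for `q|p`:
Each of the 2 symbol leaves contributes a 2-state fragment.
  q|p = 6 states

6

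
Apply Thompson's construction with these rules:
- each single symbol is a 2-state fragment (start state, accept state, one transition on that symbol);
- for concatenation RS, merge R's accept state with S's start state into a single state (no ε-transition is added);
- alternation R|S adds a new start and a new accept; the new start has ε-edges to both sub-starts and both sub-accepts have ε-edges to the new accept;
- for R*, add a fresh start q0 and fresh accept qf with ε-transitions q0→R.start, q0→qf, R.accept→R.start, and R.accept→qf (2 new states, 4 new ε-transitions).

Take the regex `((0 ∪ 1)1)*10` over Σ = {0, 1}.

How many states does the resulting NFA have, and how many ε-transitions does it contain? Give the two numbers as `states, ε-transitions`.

Building bottom-up:
Each of the 5 symbol leaves contributes 2 states and 0 ε-transitions.
  0 ∪ 1 : 6 states, 4 ε-transitions
  (0 ∪ 1)1 : 7 states, 4 ε-transitions
  ((0 ∪ 1)1)* : 9 states, 8 ε-transitions
  ((0 ∪ 1)1)*10 : 11 states, 8 ε-transitions

11, 8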